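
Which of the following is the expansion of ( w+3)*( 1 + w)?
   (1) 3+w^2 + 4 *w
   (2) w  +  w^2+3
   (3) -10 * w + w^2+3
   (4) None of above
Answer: 1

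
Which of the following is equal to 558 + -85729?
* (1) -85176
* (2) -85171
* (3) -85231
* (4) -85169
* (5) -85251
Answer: 2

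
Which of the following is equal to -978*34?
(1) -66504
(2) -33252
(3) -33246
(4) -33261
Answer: 2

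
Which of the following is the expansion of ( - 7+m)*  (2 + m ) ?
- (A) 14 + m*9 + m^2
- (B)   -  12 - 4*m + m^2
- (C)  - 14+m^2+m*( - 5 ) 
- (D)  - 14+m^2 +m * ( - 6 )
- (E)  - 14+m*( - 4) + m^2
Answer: C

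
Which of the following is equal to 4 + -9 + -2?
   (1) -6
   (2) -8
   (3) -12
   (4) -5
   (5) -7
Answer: 5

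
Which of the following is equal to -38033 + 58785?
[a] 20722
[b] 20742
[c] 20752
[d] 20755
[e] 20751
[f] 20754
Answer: c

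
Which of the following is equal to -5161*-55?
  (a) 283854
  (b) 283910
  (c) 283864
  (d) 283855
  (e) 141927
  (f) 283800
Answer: d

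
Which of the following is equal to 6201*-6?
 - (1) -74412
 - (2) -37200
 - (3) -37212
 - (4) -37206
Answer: 4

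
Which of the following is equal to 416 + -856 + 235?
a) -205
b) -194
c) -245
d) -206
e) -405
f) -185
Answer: a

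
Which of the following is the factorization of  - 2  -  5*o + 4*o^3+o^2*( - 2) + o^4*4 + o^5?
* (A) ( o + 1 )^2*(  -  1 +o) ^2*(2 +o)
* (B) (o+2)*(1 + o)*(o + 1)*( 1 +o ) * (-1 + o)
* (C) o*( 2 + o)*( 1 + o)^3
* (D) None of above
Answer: B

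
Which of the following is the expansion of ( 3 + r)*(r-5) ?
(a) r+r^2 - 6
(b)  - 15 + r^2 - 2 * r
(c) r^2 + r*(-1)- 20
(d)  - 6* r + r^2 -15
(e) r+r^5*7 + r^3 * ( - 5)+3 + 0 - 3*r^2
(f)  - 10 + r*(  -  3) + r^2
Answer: b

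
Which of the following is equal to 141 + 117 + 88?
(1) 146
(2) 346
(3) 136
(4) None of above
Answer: 2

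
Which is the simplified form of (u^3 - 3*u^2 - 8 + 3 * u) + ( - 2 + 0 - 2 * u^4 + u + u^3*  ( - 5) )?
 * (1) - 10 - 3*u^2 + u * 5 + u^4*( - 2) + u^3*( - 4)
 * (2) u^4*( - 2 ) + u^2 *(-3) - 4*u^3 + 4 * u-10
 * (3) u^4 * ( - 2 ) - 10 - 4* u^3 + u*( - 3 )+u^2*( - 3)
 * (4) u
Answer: 2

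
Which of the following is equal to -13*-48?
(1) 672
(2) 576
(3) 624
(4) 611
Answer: 3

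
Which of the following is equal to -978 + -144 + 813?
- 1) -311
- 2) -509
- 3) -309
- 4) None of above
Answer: 3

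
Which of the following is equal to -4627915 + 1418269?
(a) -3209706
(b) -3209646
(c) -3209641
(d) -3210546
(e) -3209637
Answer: b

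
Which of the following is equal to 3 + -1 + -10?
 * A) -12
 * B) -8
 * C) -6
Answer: B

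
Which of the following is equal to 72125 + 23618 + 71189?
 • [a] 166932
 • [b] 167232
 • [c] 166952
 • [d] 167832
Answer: a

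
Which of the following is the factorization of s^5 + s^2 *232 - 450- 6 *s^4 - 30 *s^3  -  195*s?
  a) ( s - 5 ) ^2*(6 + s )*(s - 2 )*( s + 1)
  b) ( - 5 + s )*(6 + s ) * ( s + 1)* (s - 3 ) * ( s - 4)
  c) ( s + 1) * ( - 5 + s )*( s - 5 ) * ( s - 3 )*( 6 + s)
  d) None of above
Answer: c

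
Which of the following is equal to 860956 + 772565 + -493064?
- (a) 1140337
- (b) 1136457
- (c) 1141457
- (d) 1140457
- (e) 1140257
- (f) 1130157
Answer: d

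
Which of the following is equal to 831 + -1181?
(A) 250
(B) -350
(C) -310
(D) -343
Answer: B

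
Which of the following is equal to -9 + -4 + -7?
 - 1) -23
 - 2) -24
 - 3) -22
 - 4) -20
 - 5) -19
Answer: 4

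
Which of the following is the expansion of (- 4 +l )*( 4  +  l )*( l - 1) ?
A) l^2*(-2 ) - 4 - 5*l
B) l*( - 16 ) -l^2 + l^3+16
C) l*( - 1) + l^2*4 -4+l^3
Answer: B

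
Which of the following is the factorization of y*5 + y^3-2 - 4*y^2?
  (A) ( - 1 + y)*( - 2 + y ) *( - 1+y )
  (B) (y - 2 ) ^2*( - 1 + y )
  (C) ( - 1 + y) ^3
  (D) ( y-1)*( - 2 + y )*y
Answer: A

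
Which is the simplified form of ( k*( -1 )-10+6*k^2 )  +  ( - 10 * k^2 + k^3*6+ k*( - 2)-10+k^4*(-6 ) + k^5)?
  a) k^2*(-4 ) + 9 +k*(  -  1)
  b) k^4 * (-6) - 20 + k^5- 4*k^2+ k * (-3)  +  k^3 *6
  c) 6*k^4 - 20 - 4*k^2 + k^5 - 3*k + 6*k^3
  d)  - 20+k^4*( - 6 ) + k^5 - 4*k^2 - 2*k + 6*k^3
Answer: b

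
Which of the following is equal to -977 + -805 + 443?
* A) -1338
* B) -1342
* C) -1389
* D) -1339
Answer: D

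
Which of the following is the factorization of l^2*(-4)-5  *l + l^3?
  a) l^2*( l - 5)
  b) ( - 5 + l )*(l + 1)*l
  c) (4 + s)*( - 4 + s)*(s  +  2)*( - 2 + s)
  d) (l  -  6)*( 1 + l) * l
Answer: b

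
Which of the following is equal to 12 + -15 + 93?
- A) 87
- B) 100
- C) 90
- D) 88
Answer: C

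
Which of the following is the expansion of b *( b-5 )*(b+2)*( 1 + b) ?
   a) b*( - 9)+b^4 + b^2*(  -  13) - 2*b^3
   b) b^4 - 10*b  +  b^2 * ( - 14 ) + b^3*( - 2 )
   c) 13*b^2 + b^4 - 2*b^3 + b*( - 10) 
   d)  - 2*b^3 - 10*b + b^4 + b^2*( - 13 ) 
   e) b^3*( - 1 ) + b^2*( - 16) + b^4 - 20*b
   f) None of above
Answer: d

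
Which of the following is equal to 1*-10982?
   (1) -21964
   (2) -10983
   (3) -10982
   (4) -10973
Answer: 3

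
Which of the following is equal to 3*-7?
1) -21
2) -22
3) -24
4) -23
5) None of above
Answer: 1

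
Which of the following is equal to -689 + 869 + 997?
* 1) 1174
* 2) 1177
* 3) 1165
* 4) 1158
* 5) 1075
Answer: 2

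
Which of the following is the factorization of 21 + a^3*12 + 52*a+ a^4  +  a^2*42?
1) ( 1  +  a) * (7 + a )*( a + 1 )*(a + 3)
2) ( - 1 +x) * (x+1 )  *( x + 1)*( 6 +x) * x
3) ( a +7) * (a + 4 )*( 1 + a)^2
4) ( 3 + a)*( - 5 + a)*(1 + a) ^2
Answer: 1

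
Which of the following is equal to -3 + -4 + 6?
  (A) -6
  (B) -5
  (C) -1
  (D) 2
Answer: C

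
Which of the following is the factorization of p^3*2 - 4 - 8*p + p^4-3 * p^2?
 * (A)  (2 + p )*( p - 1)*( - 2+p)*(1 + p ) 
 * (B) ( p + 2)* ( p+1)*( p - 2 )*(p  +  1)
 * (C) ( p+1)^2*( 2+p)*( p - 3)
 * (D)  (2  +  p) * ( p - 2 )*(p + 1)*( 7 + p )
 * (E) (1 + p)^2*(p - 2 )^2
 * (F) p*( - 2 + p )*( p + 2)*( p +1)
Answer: B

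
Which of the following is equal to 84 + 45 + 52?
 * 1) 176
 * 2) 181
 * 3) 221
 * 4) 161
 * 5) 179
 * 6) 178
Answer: 2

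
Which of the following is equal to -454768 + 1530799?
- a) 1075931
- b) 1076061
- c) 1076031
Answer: c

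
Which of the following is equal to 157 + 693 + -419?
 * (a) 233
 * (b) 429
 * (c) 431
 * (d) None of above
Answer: c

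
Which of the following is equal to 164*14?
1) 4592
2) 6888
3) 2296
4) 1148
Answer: 3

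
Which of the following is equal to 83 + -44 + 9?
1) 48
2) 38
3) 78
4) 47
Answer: 1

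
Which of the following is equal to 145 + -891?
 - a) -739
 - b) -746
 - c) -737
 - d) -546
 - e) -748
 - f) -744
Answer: b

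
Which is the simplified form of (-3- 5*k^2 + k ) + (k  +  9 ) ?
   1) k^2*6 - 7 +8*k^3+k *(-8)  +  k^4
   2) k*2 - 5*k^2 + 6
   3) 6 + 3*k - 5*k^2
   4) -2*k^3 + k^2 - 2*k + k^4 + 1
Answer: 2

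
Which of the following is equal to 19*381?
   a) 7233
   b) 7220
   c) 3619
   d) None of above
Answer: d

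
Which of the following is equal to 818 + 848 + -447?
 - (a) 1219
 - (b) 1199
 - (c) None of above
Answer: a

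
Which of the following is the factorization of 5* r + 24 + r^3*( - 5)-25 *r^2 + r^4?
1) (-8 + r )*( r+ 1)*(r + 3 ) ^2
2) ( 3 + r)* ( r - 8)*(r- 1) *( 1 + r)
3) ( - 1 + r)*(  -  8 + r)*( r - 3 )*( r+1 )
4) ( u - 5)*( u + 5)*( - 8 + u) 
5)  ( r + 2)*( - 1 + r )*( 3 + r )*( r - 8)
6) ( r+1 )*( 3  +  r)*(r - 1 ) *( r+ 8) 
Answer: 2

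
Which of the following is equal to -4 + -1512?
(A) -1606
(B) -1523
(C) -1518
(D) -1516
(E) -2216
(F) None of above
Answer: D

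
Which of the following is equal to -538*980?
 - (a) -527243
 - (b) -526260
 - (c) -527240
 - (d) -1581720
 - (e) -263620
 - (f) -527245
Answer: c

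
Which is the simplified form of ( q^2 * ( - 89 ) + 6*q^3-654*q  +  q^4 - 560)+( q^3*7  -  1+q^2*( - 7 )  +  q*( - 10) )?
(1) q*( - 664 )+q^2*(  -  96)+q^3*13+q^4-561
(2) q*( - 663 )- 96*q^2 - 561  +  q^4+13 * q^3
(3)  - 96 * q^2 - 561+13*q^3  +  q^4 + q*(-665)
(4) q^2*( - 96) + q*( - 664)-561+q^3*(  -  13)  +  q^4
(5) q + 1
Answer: 1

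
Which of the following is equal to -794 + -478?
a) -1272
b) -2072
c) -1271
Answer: a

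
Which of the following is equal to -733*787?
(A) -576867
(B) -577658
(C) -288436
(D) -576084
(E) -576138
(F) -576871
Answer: F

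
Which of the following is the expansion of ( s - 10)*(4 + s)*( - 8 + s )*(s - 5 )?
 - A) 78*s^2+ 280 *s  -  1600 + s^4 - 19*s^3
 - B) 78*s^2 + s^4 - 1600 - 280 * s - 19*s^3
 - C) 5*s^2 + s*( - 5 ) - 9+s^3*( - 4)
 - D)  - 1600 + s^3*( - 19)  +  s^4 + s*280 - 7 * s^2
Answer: A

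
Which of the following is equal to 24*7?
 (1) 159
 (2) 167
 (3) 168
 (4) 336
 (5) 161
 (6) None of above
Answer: 3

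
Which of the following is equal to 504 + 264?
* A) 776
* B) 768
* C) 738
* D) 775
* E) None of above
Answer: B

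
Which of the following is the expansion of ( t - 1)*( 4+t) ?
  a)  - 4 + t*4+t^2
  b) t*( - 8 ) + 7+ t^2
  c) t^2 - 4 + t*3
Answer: c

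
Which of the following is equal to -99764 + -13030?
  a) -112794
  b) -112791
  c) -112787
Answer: a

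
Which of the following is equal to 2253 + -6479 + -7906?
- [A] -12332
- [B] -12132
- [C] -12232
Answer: B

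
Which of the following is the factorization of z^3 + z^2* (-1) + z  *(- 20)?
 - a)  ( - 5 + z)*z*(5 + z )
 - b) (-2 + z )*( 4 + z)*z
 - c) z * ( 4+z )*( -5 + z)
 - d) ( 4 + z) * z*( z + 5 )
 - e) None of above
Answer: c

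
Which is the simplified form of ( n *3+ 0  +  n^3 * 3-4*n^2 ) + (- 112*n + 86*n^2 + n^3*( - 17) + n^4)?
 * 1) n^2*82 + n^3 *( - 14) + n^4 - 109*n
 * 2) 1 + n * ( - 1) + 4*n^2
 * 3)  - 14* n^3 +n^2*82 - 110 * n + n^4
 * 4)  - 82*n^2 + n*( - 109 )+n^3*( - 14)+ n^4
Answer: 1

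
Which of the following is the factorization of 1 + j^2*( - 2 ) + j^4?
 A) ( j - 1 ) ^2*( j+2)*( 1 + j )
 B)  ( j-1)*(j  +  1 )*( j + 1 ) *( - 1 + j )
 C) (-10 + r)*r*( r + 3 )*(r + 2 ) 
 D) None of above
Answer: B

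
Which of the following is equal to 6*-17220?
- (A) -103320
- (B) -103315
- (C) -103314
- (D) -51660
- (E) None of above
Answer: A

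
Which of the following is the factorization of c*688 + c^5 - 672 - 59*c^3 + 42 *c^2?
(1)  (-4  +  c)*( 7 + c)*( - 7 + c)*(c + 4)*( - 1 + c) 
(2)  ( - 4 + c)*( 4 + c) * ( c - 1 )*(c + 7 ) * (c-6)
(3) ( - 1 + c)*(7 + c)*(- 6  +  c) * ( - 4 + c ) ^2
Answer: 2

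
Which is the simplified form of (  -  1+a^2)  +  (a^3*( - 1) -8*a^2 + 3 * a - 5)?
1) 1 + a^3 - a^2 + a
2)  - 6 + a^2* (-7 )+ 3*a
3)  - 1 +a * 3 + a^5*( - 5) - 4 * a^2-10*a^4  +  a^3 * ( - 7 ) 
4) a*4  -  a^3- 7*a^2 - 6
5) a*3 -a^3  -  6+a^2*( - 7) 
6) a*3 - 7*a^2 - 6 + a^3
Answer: 5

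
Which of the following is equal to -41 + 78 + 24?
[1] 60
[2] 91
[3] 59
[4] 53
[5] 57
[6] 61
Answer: 6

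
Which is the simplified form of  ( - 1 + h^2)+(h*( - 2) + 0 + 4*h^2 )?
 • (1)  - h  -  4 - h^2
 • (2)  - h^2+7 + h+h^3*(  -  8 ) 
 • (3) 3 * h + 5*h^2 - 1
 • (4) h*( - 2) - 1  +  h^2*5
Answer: 4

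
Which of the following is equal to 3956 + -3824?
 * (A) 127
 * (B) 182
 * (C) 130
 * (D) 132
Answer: D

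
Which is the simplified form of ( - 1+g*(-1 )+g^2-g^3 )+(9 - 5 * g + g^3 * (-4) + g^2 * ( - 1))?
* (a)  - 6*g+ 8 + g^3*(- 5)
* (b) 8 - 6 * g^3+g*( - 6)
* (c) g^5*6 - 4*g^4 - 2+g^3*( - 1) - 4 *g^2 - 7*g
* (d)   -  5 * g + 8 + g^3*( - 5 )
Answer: a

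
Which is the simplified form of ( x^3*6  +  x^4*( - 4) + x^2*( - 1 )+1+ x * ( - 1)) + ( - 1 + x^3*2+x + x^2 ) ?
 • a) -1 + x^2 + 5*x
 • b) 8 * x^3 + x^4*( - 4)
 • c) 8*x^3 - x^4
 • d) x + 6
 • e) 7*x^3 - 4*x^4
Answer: b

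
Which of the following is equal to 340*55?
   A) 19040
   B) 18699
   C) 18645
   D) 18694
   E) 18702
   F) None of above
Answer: F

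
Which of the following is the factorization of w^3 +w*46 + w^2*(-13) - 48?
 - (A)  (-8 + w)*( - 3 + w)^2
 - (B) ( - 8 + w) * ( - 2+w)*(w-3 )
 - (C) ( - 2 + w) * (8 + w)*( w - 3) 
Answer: B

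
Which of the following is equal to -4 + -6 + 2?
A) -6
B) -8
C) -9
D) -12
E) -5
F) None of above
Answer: B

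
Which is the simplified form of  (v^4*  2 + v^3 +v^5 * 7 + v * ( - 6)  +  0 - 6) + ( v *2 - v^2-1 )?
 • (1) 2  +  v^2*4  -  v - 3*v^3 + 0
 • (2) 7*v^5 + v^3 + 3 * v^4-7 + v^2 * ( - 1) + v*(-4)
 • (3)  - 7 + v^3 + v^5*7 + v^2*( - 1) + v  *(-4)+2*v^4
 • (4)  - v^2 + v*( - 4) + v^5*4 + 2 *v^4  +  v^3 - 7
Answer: 3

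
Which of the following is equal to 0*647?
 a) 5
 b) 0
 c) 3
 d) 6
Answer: b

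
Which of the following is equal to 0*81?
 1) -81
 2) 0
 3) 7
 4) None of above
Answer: 2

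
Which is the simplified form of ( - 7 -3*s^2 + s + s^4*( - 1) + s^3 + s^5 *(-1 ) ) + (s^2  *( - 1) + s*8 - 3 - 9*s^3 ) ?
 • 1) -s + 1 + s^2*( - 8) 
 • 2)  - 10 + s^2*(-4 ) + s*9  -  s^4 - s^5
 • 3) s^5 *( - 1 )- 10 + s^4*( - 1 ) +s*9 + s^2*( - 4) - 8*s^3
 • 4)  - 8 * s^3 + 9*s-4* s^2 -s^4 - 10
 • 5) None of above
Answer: 3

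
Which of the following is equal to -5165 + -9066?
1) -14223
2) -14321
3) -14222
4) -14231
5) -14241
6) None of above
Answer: 4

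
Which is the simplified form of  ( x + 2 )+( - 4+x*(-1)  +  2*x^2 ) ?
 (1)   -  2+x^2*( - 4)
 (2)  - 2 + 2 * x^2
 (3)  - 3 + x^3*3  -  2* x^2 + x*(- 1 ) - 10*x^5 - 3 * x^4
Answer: 2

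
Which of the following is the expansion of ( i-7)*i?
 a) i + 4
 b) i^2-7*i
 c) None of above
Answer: b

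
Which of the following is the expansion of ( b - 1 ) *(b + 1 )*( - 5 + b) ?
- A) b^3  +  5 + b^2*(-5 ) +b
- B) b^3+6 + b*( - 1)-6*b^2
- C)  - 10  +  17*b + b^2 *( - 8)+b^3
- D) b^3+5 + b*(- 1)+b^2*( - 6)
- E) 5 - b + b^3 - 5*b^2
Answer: E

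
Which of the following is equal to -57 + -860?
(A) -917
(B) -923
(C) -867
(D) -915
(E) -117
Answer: A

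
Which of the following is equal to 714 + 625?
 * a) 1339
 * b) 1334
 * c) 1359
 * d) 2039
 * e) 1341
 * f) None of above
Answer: a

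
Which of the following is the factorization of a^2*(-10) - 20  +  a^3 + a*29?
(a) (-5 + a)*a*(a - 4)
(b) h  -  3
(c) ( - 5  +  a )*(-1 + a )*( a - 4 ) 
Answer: c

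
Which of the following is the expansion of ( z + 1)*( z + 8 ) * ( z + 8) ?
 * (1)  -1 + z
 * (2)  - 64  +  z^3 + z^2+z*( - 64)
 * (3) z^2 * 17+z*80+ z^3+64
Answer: 3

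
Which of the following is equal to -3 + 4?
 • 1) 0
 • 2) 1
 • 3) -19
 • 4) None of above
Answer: 2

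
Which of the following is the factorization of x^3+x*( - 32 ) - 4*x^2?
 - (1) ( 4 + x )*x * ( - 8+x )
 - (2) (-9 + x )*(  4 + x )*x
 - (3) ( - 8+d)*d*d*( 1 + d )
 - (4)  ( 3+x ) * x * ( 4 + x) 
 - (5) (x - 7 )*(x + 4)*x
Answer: 1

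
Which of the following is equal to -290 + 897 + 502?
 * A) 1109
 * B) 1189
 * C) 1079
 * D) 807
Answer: A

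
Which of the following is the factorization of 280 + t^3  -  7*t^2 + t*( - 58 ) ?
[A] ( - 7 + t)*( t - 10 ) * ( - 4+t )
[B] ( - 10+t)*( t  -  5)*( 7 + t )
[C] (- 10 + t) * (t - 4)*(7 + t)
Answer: C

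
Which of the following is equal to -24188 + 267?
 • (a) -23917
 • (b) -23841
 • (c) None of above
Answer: c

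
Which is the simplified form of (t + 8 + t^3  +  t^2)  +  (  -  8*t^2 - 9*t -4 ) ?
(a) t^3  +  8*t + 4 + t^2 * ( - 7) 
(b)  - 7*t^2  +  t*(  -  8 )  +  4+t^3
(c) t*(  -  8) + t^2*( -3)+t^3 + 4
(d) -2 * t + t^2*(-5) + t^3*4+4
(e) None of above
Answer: b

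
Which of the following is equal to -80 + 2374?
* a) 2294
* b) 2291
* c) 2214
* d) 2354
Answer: a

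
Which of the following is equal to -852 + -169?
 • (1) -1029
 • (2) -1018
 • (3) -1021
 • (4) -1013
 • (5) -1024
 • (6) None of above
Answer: 3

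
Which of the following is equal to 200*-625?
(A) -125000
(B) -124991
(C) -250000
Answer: A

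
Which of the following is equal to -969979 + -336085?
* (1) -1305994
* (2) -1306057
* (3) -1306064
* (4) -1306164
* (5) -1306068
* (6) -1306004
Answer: 3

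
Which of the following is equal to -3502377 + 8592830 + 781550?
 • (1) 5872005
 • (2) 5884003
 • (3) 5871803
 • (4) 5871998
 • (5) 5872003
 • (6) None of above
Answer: 5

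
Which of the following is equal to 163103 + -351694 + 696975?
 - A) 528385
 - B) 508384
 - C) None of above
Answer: B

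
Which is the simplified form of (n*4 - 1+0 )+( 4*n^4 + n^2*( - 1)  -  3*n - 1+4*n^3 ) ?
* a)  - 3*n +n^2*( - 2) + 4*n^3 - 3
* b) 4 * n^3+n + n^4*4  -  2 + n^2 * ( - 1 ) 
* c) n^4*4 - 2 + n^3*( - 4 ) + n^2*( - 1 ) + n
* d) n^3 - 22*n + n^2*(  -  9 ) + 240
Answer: b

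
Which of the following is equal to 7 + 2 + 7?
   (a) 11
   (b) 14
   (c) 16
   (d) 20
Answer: c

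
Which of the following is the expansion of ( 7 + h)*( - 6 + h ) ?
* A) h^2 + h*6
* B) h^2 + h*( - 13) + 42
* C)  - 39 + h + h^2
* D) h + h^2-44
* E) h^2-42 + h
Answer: E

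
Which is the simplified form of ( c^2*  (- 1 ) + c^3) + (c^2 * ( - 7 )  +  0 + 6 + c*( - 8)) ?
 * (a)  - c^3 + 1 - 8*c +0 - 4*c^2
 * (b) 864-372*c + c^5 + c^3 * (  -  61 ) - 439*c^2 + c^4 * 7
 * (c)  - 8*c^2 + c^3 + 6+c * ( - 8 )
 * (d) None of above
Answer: c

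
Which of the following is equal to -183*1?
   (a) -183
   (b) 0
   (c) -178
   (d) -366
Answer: a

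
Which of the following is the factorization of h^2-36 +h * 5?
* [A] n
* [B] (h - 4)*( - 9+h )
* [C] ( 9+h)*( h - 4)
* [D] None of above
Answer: C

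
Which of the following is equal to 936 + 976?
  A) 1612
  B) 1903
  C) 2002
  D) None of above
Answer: D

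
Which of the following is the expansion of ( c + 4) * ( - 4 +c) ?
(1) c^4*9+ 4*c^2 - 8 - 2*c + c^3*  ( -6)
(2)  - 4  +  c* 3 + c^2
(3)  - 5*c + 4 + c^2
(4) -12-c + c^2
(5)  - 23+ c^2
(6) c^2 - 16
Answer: 6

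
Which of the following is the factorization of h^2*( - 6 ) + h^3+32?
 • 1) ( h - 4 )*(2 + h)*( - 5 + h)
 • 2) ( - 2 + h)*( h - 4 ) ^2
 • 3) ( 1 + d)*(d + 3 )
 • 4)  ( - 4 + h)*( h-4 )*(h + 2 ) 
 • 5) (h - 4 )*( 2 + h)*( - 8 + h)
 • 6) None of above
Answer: 4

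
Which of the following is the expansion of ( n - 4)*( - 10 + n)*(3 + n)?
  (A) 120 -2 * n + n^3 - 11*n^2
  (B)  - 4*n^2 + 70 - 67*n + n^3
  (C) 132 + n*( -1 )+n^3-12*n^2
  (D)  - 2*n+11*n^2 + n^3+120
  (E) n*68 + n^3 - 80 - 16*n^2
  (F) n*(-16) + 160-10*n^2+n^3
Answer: A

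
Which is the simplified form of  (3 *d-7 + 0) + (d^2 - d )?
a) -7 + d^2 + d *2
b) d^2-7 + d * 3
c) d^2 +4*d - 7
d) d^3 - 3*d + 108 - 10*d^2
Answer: a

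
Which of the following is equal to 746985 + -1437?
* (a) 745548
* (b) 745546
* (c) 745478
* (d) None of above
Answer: a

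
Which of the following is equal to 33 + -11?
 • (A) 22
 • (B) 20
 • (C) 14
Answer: A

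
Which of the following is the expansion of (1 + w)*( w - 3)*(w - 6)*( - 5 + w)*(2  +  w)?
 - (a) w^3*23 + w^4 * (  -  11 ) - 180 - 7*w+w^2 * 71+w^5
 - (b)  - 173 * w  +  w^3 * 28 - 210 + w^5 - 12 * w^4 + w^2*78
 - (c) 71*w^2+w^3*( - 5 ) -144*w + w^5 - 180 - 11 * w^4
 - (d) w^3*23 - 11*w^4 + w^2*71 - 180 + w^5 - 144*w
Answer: d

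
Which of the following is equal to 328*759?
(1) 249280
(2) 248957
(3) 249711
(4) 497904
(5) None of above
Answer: 5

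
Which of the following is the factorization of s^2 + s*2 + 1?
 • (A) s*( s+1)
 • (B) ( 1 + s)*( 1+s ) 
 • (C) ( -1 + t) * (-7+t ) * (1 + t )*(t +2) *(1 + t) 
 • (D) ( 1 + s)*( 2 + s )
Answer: B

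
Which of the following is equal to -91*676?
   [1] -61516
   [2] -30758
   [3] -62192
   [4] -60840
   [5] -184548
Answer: 1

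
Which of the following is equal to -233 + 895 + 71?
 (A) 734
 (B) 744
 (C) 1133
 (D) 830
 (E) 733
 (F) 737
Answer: E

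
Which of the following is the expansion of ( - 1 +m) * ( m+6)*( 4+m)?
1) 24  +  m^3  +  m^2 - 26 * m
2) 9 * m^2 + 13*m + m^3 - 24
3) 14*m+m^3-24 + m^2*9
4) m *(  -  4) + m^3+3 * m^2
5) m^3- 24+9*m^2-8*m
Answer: 3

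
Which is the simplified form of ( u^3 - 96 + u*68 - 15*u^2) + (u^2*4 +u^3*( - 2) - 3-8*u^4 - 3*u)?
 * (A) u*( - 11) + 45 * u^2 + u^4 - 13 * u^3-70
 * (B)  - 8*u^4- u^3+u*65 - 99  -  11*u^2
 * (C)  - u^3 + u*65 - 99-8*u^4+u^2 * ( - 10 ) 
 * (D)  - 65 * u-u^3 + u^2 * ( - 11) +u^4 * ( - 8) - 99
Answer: B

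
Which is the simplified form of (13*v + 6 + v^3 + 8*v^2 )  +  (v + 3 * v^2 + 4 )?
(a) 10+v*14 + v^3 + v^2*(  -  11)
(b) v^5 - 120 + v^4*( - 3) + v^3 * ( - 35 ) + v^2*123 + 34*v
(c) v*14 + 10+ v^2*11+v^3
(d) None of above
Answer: c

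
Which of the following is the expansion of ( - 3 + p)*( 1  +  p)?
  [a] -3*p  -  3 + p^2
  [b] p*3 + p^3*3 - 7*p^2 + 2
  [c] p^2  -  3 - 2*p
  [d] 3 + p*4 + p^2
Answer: c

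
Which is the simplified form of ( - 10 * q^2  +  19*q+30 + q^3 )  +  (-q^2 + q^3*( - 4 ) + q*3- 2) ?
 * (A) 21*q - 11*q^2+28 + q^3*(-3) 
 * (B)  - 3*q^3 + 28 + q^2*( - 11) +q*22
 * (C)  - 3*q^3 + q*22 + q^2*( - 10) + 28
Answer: B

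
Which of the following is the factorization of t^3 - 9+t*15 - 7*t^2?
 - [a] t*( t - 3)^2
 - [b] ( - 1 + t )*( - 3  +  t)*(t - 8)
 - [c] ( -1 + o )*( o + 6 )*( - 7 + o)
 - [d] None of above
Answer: d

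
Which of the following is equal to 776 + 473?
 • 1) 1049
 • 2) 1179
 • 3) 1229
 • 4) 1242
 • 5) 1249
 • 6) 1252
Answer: 5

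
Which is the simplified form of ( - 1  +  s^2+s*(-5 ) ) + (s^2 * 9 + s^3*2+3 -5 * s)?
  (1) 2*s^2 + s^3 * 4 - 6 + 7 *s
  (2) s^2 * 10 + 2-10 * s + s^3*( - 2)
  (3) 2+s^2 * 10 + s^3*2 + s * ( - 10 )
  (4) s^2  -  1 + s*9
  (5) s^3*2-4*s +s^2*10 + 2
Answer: 3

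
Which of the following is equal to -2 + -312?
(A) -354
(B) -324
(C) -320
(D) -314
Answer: D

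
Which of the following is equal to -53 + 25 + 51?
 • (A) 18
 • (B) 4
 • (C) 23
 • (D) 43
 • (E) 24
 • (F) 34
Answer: C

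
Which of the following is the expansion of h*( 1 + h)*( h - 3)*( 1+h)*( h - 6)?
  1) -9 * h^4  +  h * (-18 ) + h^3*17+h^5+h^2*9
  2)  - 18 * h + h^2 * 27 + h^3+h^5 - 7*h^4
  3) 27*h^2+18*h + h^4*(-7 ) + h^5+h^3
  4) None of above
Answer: 3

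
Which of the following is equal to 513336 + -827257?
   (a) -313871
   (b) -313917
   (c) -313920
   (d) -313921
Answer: d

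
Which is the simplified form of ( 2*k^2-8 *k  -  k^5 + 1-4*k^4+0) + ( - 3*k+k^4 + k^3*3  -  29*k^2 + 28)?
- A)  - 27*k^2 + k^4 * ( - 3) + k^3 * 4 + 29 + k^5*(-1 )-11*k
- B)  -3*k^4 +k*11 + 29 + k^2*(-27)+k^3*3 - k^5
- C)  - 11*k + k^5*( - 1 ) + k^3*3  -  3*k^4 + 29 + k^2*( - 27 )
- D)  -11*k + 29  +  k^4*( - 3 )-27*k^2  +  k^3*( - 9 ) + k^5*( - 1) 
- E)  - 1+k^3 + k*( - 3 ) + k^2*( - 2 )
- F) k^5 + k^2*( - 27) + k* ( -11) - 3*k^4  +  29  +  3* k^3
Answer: C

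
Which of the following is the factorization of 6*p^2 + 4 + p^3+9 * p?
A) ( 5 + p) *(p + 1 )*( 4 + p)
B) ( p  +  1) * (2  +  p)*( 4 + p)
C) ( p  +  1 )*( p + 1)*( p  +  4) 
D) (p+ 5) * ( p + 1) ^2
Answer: C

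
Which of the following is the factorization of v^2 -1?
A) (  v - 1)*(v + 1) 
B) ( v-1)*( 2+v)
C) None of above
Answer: A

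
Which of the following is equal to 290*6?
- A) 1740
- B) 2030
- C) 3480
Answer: A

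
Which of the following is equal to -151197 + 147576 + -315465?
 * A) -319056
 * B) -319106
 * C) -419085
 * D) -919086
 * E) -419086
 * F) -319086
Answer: F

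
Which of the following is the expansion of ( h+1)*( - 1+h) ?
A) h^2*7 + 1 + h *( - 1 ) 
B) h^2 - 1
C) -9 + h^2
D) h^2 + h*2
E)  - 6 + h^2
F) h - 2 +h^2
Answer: B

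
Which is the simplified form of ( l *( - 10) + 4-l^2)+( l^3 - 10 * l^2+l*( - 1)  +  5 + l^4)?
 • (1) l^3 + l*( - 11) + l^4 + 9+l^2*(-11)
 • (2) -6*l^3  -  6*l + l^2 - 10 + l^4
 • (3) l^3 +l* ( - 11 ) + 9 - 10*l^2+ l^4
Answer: 1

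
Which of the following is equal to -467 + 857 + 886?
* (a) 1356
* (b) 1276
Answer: b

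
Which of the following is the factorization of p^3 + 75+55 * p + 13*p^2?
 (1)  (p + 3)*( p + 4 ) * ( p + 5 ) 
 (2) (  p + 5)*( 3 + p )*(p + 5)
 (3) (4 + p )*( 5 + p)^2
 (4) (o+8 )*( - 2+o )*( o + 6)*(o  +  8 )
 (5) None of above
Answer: 2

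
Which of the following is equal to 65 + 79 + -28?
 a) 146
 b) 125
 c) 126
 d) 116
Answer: d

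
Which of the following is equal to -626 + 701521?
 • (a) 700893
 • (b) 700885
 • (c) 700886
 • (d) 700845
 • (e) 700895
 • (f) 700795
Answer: e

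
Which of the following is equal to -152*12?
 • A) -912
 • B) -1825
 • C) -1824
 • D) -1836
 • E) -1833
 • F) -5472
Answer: C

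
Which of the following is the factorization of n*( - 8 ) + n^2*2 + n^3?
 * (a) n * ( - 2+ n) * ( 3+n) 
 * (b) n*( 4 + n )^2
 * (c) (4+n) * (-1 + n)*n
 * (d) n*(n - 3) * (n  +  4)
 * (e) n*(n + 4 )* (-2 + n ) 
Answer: e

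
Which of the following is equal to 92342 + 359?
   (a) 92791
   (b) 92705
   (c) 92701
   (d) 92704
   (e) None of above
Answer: c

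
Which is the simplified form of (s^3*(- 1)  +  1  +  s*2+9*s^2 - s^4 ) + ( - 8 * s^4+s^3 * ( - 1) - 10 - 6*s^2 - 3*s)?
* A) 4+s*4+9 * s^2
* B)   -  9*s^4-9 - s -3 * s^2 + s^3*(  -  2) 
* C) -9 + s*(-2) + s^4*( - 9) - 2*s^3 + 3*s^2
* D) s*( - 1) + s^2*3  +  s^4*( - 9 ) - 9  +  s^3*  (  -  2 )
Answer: D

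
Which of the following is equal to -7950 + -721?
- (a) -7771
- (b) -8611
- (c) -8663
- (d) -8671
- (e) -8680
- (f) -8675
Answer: d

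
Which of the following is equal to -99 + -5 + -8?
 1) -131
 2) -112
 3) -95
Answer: 2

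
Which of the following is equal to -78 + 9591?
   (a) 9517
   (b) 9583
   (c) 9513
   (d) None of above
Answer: c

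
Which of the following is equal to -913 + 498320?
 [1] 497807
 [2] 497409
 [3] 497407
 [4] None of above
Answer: 3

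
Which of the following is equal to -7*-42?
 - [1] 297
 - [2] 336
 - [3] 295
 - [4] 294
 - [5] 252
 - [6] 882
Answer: 4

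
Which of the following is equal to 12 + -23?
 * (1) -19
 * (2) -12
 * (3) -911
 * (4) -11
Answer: 4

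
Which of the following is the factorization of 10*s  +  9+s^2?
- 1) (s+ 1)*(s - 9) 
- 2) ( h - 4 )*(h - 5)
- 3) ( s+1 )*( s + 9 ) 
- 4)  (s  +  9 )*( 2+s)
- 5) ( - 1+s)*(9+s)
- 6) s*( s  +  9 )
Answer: 3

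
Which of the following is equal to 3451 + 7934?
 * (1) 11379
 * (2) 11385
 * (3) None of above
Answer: 2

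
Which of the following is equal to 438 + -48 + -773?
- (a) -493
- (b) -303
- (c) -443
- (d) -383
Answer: d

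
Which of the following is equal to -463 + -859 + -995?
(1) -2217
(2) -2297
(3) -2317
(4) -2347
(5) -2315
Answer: 3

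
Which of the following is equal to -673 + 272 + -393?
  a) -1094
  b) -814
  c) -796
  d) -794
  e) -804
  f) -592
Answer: d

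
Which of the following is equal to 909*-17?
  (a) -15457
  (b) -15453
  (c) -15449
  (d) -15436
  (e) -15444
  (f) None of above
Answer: b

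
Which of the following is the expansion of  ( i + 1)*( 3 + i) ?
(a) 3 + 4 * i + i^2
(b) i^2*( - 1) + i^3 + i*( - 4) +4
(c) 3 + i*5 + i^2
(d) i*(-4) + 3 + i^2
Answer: a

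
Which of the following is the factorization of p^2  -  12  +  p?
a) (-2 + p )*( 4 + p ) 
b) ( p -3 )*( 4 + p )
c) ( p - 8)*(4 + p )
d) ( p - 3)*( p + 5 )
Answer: b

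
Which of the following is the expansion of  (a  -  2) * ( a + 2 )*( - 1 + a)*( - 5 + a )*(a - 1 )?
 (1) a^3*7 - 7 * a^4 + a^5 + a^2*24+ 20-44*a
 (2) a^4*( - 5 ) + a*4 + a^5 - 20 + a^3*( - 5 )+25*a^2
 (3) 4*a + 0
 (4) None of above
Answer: 4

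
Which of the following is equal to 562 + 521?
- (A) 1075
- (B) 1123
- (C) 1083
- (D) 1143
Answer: C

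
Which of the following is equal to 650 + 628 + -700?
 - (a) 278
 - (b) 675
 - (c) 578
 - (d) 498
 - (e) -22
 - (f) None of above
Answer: c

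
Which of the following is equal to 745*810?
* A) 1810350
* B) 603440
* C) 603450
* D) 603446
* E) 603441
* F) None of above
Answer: C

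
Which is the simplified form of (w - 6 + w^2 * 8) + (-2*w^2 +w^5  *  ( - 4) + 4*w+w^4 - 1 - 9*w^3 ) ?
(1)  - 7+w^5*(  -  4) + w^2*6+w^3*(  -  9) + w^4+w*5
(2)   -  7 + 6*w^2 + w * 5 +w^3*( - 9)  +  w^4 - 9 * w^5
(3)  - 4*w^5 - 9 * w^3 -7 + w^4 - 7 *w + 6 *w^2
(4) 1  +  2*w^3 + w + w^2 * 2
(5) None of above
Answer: 1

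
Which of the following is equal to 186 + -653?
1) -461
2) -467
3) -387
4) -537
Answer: 2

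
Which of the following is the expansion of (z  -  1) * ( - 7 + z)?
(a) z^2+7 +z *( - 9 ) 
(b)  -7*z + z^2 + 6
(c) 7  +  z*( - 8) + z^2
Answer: c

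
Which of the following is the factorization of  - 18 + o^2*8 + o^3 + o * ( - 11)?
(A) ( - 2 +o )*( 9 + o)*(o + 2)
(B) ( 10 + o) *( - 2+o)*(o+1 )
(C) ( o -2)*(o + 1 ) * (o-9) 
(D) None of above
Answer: D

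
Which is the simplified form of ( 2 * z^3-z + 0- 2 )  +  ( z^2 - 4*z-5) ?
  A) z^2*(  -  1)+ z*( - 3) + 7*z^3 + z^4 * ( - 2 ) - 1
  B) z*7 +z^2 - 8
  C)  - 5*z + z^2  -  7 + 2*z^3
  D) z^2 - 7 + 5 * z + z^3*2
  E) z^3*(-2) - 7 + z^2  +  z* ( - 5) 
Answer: C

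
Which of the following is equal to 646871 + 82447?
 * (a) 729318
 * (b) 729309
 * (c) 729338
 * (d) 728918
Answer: a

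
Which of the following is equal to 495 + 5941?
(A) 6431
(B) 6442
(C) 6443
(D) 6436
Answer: D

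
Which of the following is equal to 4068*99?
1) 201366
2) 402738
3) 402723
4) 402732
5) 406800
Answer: 4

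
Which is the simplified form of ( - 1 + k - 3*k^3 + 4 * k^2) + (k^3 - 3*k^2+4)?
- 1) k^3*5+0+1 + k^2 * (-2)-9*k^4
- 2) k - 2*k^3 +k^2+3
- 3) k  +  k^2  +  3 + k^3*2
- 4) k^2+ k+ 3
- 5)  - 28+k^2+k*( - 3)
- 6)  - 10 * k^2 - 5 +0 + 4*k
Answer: 2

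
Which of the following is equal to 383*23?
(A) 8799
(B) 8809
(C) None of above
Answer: B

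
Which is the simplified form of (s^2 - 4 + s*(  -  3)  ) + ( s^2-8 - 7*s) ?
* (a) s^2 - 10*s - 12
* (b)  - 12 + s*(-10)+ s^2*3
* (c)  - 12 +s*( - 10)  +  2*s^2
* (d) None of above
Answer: c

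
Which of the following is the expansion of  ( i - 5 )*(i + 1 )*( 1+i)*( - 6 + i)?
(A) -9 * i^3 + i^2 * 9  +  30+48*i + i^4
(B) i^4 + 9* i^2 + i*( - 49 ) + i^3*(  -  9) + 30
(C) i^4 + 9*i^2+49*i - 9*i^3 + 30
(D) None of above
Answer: C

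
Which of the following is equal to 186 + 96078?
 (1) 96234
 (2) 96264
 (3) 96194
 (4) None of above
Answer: 2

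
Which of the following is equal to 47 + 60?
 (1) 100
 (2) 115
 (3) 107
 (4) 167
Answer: 3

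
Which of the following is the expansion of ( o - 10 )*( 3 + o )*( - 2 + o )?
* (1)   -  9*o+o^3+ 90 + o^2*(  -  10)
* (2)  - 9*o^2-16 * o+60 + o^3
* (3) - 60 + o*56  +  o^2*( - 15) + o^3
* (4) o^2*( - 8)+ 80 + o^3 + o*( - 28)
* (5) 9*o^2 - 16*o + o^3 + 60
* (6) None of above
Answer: 2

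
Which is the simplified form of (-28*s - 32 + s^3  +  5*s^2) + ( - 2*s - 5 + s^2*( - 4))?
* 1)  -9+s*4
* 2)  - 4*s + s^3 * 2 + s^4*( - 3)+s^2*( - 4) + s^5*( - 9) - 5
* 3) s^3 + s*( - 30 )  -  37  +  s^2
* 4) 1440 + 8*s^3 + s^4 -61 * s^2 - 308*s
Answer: 3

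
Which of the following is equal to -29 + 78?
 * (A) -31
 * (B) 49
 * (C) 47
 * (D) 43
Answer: B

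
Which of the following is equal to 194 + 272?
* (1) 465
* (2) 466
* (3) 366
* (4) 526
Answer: 2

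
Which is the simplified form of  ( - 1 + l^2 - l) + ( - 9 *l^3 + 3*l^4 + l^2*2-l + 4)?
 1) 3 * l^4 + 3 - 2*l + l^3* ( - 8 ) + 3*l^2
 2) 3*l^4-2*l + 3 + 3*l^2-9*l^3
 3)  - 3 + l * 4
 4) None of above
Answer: 2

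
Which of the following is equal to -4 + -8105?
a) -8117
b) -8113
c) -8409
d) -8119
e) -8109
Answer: e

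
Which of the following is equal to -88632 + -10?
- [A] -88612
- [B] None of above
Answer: B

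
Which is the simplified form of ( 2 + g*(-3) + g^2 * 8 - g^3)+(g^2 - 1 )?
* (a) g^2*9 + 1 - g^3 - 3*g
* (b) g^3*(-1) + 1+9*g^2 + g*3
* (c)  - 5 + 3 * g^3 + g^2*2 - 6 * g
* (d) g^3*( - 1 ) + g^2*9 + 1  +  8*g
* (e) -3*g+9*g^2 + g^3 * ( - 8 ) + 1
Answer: a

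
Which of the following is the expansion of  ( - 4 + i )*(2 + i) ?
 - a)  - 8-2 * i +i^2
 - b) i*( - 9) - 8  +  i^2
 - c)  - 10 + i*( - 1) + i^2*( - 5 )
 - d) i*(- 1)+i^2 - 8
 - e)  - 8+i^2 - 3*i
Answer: a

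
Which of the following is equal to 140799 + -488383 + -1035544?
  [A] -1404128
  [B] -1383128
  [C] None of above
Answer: B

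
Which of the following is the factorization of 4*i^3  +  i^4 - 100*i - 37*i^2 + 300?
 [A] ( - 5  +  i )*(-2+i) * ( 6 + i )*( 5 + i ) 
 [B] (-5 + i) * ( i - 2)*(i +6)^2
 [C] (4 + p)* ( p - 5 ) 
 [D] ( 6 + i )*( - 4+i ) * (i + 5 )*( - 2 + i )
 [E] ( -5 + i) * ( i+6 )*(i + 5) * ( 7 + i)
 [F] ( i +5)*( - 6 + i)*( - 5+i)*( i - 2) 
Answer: A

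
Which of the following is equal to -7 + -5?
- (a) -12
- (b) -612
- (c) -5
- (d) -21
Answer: a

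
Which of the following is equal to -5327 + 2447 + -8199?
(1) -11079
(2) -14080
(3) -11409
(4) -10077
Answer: 1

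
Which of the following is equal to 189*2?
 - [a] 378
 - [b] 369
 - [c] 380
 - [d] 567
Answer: a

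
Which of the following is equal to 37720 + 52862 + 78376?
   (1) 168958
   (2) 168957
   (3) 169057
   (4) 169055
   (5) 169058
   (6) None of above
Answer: 1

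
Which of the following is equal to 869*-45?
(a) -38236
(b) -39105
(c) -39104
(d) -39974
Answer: b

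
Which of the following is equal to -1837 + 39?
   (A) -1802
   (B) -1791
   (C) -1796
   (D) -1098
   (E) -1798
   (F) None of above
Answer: E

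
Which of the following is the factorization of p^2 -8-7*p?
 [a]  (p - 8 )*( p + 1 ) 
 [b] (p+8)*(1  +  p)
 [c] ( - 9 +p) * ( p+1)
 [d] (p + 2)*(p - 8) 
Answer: a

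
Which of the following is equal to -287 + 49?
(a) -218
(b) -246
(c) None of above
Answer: c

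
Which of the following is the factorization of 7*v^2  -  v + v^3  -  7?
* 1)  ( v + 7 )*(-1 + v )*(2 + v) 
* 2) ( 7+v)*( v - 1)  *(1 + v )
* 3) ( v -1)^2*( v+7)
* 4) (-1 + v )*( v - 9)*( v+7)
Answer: 2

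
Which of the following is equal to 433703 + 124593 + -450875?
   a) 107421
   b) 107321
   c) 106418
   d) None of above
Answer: a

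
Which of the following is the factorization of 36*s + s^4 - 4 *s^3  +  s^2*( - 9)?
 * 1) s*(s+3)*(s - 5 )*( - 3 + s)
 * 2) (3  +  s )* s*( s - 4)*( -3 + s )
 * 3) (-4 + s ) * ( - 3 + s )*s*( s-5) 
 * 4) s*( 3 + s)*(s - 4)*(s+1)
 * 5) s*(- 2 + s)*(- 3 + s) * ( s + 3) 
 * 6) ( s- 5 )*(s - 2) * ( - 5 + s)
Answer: 2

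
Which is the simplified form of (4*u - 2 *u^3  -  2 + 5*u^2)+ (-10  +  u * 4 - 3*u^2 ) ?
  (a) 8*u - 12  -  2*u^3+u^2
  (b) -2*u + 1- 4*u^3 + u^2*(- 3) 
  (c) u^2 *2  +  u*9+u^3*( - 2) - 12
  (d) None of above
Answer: d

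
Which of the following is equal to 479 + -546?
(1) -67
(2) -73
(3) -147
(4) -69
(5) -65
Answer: 1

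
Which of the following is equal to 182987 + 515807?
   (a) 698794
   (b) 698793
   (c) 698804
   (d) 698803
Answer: a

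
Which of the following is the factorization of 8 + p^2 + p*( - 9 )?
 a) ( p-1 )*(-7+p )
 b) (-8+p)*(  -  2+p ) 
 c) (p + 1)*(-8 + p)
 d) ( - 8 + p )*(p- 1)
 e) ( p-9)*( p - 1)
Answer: d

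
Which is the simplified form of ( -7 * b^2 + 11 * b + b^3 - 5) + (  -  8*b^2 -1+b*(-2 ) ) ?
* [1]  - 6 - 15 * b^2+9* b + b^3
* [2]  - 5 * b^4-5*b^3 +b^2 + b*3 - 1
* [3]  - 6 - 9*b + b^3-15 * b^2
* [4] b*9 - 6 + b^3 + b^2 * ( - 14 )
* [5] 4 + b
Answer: 1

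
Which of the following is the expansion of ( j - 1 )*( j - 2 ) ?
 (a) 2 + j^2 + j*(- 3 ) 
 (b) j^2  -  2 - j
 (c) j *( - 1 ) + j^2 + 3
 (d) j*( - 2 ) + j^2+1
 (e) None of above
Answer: a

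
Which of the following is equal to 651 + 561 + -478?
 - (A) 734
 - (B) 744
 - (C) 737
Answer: A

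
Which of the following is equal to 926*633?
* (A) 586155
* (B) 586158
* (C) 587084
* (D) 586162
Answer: B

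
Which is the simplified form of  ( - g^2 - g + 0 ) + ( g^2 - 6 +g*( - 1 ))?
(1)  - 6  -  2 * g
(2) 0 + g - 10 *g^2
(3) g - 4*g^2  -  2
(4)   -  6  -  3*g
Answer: 1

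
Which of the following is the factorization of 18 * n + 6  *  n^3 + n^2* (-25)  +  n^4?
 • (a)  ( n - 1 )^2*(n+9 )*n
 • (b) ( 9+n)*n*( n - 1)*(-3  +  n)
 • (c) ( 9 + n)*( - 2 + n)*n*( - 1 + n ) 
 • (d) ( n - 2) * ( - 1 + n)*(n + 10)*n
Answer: c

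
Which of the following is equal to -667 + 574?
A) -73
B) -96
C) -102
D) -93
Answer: D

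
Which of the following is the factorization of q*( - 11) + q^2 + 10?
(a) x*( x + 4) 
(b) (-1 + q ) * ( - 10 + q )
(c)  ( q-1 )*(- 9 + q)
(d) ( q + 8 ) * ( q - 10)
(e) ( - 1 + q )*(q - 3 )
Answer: b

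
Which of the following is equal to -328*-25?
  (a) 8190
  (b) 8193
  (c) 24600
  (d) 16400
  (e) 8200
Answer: e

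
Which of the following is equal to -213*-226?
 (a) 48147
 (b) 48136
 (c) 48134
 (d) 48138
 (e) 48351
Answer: d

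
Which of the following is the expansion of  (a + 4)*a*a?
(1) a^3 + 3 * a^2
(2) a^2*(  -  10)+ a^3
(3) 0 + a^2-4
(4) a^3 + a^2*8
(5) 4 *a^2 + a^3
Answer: 5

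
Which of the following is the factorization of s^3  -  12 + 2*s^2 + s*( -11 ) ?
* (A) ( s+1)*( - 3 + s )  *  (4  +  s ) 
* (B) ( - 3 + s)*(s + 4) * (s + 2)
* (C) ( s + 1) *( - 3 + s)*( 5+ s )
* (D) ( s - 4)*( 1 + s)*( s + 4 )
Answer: A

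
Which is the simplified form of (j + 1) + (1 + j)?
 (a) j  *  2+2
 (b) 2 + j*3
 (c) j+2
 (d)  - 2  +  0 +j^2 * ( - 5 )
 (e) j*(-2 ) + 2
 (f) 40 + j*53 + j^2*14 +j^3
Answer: a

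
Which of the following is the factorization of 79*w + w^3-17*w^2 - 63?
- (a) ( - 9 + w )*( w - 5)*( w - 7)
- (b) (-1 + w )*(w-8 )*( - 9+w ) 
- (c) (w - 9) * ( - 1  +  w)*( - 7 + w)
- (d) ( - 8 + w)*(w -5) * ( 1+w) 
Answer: c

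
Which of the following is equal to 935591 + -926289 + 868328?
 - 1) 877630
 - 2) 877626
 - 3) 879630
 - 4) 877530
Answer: 1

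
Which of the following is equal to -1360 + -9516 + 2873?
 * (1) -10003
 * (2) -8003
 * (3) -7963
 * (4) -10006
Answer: 2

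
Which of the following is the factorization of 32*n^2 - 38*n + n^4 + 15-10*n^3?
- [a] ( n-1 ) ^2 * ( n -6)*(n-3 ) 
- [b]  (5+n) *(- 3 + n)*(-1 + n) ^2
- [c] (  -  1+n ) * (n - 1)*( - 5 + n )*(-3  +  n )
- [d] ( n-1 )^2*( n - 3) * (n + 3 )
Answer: c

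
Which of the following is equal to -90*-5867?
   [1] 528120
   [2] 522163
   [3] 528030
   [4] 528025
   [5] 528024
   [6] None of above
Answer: 3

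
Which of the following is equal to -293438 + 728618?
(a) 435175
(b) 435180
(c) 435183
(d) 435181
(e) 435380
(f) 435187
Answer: b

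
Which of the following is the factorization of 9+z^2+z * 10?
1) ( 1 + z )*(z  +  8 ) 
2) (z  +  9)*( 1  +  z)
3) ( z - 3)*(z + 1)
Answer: 2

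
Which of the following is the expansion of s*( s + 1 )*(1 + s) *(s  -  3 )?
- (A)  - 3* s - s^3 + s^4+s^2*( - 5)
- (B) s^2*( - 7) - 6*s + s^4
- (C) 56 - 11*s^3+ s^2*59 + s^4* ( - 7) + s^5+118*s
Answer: A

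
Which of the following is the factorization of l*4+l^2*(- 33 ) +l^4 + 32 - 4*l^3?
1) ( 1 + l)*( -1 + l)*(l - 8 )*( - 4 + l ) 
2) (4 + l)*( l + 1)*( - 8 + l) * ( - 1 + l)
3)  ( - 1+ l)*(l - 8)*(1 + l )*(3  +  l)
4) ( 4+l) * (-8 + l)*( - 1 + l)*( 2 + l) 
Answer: 2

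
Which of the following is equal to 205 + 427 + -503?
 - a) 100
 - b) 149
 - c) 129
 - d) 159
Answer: c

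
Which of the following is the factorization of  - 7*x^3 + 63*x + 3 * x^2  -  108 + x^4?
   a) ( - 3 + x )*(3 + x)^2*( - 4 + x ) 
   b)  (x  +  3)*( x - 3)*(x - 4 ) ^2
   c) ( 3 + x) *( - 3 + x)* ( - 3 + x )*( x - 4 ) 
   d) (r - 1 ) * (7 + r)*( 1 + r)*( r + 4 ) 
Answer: c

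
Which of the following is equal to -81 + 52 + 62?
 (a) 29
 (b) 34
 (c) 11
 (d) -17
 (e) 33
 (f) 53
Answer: e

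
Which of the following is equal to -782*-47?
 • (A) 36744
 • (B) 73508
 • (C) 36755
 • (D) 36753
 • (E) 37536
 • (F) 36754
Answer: F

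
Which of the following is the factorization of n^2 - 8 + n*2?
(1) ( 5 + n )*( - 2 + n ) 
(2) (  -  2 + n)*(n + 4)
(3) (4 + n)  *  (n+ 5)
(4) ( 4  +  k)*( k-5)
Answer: 2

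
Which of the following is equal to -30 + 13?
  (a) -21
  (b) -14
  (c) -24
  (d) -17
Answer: d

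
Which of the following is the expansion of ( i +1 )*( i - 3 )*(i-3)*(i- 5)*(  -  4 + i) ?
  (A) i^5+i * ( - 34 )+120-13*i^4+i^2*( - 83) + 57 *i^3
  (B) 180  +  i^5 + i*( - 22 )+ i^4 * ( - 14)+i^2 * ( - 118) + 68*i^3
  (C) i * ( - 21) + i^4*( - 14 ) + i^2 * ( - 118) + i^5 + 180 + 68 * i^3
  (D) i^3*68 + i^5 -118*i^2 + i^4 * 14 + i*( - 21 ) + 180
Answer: C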